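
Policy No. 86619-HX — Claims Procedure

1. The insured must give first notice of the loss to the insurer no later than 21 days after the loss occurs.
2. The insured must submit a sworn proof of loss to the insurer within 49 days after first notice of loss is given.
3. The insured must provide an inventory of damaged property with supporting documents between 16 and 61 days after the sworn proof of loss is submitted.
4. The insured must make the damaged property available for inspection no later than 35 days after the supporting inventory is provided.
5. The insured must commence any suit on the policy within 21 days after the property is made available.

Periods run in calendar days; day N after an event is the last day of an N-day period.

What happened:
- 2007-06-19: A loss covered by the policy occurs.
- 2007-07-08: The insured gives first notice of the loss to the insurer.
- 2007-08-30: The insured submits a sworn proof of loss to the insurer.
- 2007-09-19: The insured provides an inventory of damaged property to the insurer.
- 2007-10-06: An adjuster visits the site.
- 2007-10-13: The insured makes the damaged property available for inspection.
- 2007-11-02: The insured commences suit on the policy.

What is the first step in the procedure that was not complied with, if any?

Step 2

Step 1 — counting 21 days from 2007-06-19 (when the loss occurs) gives a deadline of 2007-07-10; completed 2007-07-08, before the deadline.
Step 2 — counting 49 days from 2007-07-08 (when first notice of loss is given) gives a deadline of 2007-08-26; not done until 2007-08-30, 4 days after the deadline.
The procedure was therefore not followed at step 2.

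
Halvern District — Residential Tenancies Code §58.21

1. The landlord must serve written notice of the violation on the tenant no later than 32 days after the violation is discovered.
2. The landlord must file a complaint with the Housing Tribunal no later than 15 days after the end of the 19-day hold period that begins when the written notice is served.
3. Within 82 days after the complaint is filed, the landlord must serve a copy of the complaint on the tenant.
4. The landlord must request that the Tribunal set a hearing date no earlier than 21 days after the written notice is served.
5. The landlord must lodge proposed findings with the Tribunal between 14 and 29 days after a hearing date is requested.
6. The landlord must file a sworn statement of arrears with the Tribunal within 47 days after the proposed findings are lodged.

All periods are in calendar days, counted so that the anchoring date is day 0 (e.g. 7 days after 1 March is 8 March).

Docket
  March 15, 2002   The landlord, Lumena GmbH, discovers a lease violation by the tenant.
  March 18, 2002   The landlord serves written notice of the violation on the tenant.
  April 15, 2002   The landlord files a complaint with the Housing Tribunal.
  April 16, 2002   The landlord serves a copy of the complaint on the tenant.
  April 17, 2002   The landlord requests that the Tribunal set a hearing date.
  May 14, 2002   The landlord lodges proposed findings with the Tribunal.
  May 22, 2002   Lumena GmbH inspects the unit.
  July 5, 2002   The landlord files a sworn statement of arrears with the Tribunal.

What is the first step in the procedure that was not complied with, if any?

Step 1 — counting 32 days from March 15, 2002 (when the violation is discovered) gives a deadline of April 16, 2002; March 18, 2002 is within that limit.
Step 2 — counting 15 days from April 6, 2002 (end of the 19-day hold period, which began when the written notice is served on March 18, 2002) gives a deadline of April 21, 2002; April 15, 2002 is within that limit.
Step 3 — counting 82 days from April 15, 2002 (when the complaint is filed) gives a deadline of July 6, 2002; done April 16, 2002 — timely.
Step 4 — must wait 21 days from March 18, 2002 (when the written notice is served), so not before April 8, 2002; done April 17, 2002 — permitted.
Step 5 — 14 and 29 days from April 17, 2002 (when a hearing date is requested) are May 1, 2002 and May 16, 2002 respectively; May 14, 2002 falls inside that range.
Step 6 — counting 47 days from May 14, 2002 (when the proposed findings are lodged) gives a deadline of June 30, 2002; done July 5, 2002 — 5 days late.
Later steps need not be reached.

Step 6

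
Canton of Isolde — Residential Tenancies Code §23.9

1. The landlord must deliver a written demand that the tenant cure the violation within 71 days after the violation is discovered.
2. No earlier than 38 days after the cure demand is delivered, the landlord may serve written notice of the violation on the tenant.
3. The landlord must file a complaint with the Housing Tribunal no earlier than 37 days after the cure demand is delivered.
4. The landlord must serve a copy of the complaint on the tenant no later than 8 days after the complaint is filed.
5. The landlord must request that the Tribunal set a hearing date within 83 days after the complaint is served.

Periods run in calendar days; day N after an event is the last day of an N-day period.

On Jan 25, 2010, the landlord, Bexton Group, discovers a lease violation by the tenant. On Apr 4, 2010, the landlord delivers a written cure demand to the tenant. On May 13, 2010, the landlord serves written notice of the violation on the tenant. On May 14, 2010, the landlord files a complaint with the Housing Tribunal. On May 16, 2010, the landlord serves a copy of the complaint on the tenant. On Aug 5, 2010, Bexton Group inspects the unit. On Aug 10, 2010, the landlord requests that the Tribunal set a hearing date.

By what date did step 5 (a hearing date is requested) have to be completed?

Aug 7, 2010

Step 5 runs from May 16, 2010, when the complaint is served. 83 days after May 16, 2010 is Aug 7, 2010.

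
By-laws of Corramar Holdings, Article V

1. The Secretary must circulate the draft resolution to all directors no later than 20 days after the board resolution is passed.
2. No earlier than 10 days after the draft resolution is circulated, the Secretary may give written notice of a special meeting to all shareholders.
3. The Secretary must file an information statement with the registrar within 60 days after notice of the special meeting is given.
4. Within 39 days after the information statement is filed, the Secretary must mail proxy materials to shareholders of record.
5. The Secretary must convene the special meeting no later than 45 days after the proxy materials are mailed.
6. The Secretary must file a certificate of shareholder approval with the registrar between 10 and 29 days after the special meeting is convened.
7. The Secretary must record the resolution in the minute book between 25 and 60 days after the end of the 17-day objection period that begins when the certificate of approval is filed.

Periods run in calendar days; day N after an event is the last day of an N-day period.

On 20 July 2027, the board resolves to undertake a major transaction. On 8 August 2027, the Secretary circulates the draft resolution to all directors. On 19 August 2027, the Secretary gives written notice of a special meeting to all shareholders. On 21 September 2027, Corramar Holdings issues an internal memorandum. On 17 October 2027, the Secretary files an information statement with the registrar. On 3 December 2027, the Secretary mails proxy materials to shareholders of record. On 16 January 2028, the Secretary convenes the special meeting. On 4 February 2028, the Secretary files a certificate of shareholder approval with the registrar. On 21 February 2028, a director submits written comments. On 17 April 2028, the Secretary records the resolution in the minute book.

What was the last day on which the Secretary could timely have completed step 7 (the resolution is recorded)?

21 April 2028

The certificate of approval is filed on 4 February 2028; the 17-day objection period therefore ends 21 February 2028, and step 7 runs from that date. The window is 25–60 days after 21 February 2028; it closes on 21 April 2028.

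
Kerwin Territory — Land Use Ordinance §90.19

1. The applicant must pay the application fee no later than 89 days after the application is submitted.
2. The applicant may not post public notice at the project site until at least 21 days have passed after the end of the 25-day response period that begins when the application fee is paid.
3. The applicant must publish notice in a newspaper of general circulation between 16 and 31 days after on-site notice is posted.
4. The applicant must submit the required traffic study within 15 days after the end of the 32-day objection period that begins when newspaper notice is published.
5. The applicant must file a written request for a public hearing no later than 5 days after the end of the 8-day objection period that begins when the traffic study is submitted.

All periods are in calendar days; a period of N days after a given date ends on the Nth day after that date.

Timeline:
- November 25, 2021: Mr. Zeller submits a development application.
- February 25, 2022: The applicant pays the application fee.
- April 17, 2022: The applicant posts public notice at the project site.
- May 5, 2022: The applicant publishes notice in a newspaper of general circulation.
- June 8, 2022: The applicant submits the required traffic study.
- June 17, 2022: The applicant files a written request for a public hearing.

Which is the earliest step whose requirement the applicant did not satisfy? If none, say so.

(1) due by November 25, 2021 + 89 days = February 22, 2022; February 25, 2022 misses that deadline by 3 days.
No need to go further; step 1 was not satisfied.

Step 1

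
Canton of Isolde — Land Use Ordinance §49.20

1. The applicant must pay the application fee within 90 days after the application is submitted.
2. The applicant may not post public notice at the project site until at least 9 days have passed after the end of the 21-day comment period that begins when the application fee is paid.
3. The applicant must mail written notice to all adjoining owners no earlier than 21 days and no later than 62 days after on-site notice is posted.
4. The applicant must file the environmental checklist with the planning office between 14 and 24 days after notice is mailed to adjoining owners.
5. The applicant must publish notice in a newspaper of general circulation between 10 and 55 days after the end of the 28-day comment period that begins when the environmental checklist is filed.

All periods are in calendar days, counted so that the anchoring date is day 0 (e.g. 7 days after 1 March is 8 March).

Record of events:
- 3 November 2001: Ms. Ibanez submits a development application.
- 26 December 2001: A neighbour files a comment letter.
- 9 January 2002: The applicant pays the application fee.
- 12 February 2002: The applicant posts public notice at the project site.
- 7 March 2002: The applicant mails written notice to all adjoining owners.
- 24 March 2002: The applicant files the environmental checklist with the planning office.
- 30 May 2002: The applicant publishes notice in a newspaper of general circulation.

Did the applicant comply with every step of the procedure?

Step 1 — counting 90 days from 3 November 2001 (when the application is submitted) gives a deadline of 1 February 2002; 9 January 2002 is within that limit.
Step 2 — must wait 9 days from 30 January 2002 (end of the 21-day comment period, which began when the application fee is paid on 9 January 2002), so not before 8 February 2002; 12 February 2002 is on or after that date.
Step 3 — 21 and 62 days from 12 February 2002 (when on-site notice is posted) are 5 March 2002 and 15 April 2002 respectively; done 7 March 2002 — within the window.
Step 4 — 14 and 24 days from 7 March 2002 (when notice is mailed to adjoining owners) are 21 March 2002 and 31 March 2002 respectively; 24 March 2002 falls inside that range.
Step 5 — 10 and 55 days from 21 April 2002 (end of the 28-day comment period, which began when the environmental checklist is filed on 24 March 2002) are 1 May 2002 and 15 June 2002 respectively; 30 May 2002 falls inside that range.

Yes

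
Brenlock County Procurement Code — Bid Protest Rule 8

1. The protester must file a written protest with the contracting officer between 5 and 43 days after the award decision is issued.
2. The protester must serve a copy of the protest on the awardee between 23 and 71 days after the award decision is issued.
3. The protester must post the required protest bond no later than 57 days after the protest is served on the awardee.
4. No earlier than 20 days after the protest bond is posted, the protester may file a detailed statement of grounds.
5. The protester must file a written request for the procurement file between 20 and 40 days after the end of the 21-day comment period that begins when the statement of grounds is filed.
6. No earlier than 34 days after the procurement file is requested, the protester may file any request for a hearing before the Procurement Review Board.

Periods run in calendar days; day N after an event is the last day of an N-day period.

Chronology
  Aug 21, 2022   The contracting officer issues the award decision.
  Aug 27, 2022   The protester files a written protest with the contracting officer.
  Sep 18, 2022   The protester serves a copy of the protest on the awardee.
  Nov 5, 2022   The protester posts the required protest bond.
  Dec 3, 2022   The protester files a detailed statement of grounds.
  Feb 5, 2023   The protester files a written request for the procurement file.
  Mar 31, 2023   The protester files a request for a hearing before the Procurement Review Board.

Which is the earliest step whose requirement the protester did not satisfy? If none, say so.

Step 5

(1) the permitted window runs from Aug 21, 2022 + 5 = Aug 26, 2022 to Aug 21, 2022 + 43 = Oct 3, 2022; done Aug 27, 2022, which is between those dates.
(2) the permitted window runs from Aug 21, 2022 + 23 = Sep 13, 2022 to Aug 21, 2022 + 71 = Oct 31, 2022; Sep 18, 2022 falls inside that range.
(3) due by Sep 18, 2022 + 57 days = Nov 14, 2022; done Nov 5, 2022 — timely.
(4) permitted from Nov 5, 2022 + 20 days = Nov 25, 2022 onward; Dec 3, 2022 is on or after that date.
(5) the permitted window runs from Dec 24, 2022 + 20 = Jan 13, 2023 to Dec 24, 2022 + 40 = Feb 2, 2023; Feb 5, 2023 is 3 days past the end of the window.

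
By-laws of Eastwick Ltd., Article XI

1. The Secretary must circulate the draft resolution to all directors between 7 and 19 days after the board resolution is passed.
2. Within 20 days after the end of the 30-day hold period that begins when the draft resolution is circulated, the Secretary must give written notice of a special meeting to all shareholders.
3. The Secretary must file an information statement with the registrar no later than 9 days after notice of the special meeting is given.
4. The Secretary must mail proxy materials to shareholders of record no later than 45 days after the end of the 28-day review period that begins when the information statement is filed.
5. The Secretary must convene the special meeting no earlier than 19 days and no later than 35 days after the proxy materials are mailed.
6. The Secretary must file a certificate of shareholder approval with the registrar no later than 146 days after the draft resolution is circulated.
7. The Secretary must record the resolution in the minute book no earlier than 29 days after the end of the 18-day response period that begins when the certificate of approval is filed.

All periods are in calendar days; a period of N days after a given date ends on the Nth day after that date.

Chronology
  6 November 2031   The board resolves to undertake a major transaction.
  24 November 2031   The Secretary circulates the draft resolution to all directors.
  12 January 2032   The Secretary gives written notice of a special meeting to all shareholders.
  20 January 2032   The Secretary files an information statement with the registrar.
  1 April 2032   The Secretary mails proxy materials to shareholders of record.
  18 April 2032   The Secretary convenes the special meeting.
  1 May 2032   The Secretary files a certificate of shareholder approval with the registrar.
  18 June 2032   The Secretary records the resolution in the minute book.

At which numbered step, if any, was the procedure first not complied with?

Step 5

Step 1: the window is 7–19 days after 6 November 2031 (when the board resolution is passed), so 13 November 2031 through 25 November 2031; 24 November 2031 falls inside that range.
Step 2: 20 days after 24 December 2031 (end of the 30-day hold period, which began when the draft resolution is circulated on 24 November 2031) is 13 January 2032; completed 12 January 2032, before the deadline.
Step 3: 9 days after 12 January 2032 (when notice of the special meeting is given) is 21 January 2032; 20 January 2032 is within that limit.
Step 4: 45 days after 17 February 2032 (end of the 28-day review period, which began when the information statement is filed on 20 January 2032) is 2 April 2032; 1 April 2032 is within that limit.
Step 5: the window is 19–35 days after 1 April 2032 (when the proxy materials are mailed), so 20 April 2032 through 6 May 2032; done 18 April 2032 — 2 days before the window opened.
The analysis stops there.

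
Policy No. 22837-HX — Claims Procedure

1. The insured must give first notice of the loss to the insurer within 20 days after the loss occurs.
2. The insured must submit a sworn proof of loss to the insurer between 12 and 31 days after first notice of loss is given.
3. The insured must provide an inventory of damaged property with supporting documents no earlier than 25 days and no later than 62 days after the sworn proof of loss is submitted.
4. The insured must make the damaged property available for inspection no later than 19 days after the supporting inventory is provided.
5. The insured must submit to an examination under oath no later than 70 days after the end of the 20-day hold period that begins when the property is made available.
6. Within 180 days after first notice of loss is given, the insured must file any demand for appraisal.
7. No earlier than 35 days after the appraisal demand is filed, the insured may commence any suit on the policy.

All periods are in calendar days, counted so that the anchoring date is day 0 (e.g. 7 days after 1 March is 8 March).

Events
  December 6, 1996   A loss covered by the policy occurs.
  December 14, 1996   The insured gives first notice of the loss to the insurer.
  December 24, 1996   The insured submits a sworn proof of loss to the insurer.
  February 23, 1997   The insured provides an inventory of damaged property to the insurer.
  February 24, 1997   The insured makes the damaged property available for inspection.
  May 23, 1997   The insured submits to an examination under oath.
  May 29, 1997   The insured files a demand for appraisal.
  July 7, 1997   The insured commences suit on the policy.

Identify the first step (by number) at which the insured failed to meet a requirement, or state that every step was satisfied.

Step 2

Step 1: 20 days after December 6, 1996 (when the loss occurs) is December 26, 1996; December 14, 1996 is within that limit.
Step 2: the window is 12–31 days after December 14, 1996 (when first notice of loss is given), so December 26, 1996 through January 14, 1997; December 24, 1996 is 2 days too early.
The procedure was therefore not followed at step 2.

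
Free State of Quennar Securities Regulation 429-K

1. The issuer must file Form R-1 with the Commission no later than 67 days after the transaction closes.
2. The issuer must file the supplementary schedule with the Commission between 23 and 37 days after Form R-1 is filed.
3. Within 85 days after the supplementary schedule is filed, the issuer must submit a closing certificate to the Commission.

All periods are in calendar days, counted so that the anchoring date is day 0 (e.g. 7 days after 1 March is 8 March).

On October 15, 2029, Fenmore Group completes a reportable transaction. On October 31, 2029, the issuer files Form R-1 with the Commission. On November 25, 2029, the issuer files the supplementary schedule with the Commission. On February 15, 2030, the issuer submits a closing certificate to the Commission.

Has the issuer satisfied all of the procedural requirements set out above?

Yes

Step 1: 67 days after October 15, 2029 (when the transaction closes) is December 21, 2029; done October 31, 2029 — timely.
Step 2: the window is 23–37 days after October 31, 2029 (when Form R-1 is filed), so November 23, 2029 through December 7, 2029; November 25, 2029 falls inside that range.
Step 3: 85 days after November 25, 2029 (when the supplementary schedule is filed) is February 18, 2030; February 15, 2030 is within that limit.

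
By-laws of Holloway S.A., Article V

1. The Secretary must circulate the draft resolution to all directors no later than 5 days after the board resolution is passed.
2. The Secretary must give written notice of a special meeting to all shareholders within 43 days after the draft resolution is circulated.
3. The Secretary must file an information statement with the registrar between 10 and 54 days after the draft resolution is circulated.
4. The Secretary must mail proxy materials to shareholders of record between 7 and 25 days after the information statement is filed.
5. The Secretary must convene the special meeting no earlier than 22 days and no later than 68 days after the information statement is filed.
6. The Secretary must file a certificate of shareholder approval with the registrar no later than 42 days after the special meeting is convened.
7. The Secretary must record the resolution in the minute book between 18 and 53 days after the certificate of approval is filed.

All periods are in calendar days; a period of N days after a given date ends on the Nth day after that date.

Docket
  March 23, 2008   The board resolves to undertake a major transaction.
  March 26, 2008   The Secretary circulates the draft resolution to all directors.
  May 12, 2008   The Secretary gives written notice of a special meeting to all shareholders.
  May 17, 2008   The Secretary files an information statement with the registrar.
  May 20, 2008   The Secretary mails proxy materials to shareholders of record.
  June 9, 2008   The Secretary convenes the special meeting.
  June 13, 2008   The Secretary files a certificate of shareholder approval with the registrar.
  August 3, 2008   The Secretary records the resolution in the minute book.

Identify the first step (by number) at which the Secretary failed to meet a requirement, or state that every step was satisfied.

Step 2

Step 1: 5 days after March 23, 2008 (when the board resolution is passed) is March 28, 2008; March 26, 2008 is within that limit.
Step 2: 43 days after March 26, 2008 (when the draft resolution is circulated) is May 8, 2008; done May 12, 2008 — 4 days late.
No need to go further; step 2 was not satisfied.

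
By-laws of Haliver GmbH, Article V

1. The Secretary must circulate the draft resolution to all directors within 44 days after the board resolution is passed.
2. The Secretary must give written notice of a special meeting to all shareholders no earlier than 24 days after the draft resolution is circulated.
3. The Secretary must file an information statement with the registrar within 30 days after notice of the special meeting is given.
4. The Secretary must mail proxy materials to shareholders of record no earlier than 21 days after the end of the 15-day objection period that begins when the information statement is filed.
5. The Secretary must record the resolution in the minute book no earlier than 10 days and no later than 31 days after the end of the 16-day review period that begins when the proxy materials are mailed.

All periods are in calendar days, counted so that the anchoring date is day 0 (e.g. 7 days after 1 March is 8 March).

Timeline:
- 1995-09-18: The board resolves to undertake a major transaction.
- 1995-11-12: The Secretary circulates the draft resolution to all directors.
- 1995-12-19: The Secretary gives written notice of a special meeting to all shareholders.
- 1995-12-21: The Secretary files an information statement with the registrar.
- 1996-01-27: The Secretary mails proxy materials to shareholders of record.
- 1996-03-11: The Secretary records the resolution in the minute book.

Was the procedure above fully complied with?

No

Step 1: 44 days after 1995-09-18 (when the board resolution is passed) is 1995-11-01; done 1995-11-12 — 11 days late.
The analysis stops there.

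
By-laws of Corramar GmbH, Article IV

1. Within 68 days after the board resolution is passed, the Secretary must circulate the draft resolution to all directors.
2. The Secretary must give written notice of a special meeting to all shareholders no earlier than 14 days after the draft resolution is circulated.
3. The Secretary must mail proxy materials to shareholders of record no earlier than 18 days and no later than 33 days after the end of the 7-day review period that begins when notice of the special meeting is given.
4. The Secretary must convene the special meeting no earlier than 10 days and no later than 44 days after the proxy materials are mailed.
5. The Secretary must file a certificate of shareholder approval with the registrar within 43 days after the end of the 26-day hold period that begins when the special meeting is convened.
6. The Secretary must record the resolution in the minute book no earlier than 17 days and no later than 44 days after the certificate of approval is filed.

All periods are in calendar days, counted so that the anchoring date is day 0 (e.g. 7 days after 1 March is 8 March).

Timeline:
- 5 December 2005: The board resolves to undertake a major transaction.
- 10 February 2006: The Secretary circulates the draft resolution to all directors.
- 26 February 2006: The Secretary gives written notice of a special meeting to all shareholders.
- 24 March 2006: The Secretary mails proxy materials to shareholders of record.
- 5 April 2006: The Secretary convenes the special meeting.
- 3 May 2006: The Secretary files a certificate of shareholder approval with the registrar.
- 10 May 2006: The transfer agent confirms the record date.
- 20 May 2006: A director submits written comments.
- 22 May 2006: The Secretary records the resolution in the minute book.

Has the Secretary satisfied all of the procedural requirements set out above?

Step 1: 68 days after 5 December 2005 (when the board resolution is passed) is 11 February 2006; 10 February 2006 is within that limit.
Step 2: the earliest permitted date is 14 days after 10 February 2006 (when the draft resolution is circulated), i.e. 24 February 2006; 26 February 2006 is on or after that date.
Step 3: the window is 18–33 days after 5 March 2006 (end of the 7-day review period, which began when notice of the special meeting is given on 26 February 2006), so 23 March 2006 through 7 April 2006; done 24 March 2006, which is between those dates.
Step 4: the window is 10–44 days after 24 March 2006 (when the proxy materials are mailed), so 3 April 2006 through 7 May 2006; 5 April 2006 falls inside that range.
Step 5: 43 days after 1 May 2006 (end of the 26-day hold period, which began when the special meeting is convened on 5 April 2006) is 13 June 2006; done 3 May 2006 — timely.
Step 6: the window is 17–44 days after 3 May 2006 (when the certificate of approval is filed), so 20 May 2006 through 16 June 2006; done 22 May 2006, which is between those dates.

Yes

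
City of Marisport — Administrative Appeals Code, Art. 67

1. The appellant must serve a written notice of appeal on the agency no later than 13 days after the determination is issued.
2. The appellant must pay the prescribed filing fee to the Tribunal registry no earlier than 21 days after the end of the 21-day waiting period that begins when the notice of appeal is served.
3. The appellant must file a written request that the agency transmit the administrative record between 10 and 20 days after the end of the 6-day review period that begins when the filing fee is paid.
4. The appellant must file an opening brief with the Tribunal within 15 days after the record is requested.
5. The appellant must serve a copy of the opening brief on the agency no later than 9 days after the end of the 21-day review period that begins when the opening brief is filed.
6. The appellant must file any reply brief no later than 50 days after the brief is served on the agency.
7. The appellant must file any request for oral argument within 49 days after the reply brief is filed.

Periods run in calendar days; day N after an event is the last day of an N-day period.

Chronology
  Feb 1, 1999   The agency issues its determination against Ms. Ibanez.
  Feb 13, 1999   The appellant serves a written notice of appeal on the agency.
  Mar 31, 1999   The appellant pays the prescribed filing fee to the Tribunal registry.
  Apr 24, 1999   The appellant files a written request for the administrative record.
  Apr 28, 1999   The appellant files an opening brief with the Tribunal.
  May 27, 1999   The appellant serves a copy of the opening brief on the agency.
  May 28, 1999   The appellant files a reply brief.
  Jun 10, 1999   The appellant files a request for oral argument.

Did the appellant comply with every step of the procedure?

Yes

Step 1: 13 days after Feb 1, 1999 (when the determination is issued) is Feb 14, 1999; Feb 13, 1999 is within that limit.
Step 2: the earliest permitted date is 21 days after Mar 6, 1999 (end of the 21-day waiting period, which began when the notice of appeal is served on Feb 13, 1999), i.e. Mar 27, 1999; Mar 31, 1999 is on or after that date.
Step 3: the window is 10–20 days after Apr 6, 1999 (end of the 6-day review period, which began when the filing fee is paid on Mar 31, 1999), so Apr 16, 1999 through Apr 26, 1999; done Apr 24, 1999, which is between those dates.
Step 4: 15 days after Apr 24, 1999 (when the record is requested) is May 9, 1999; Apr 28, 1999 is within that limit.
Step 5: 9 days after May 19, 1999 (end of the 21-day review period, which began when the opening brief is filed on Apr 28, 1999) is May 28, 1999; completed May 27, 1999, before the deadline.
Step 6: 50 days after May 27, 1999 (when the brief is served on the agency) is Jul 16, 1999; done May 28, 1999 — timely.
Step 7: 49 days after May 28, 1999 (when the reply brief is filed) is Jul 16, 1999; completed Jun 10, 1999, before the deadline.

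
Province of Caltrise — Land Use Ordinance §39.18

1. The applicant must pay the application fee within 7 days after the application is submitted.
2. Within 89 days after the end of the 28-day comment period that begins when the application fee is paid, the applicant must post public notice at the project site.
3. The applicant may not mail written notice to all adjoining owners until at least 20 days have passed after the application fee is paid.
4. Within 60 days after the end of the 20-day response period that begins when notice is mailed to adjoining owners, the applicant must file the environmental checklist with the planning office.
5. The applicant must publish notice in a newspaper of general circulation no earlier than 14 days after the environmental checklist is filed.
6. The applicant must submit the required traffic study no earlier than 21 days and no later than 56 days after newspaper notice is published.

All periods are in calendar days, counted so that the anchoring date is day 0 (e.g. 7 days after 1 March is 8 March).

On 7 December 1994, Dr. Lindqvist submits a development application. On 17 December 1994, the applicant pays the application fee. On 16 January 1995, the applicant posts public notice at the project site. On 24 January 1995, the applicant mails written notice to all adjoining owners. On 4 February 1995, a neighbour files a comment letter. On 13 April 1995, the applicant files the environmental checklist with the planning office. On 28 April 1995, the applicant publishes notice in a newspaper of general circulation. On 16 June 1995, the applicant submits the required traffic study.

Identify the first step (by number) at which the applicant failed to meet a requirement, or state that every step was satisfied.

Step 1

Step 1 — counting 7 days from 7 December 1994 (when the application is submitted) gives a deadline of 14 December 1994; not done until 17 December 1994, 3 days after the deadline.
Later steps need not be reached.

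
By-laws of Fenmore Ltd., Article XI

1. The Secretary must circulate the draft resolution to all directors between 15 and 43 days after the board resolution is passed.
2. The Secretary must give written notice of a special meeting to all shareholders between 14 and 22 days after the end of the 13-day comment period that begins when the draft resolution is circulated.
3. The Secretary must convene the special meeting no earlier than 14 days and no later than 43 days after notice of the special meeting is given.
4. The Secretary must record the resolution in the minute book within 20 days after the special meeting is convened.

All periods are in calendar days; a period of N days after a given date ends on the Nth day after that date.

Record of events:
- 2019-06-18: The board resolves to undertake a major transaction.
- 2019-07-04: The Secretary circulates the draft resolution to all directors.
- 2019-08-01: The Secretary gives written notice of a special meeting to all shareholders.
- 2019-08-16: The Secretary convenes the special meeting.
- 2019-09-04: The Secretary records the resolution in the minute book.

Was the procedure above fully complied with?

Yes

Step 1 — 15 and 43 days from 2019-06-18 (when the board resolution is passed) are 2019-07-03 and 2019-07-31 respectively; done 2019-07-04 — within the window.
Step 2 — 14 and 22 days from 2019-07-17 (end of the 13-day comment period, which began when the draft resolution is circulated on 2019-07-04) are 2019-07-31 and 2019-08-08 respectively; 2019-08-01 falls inside that range.
Step 3 — 14 and 43 days from 2019-08-01 (when notice of the special meeting is given) are 2019-08-15 and 2019-09-13 respectively; done 2019-08-16, which is between those dates.
Step 4 — counting 20 days from 2019-08-16 (when the special meeting is convened) gives a deadline of 2019-09-05; 2019-09-04 is within that limit.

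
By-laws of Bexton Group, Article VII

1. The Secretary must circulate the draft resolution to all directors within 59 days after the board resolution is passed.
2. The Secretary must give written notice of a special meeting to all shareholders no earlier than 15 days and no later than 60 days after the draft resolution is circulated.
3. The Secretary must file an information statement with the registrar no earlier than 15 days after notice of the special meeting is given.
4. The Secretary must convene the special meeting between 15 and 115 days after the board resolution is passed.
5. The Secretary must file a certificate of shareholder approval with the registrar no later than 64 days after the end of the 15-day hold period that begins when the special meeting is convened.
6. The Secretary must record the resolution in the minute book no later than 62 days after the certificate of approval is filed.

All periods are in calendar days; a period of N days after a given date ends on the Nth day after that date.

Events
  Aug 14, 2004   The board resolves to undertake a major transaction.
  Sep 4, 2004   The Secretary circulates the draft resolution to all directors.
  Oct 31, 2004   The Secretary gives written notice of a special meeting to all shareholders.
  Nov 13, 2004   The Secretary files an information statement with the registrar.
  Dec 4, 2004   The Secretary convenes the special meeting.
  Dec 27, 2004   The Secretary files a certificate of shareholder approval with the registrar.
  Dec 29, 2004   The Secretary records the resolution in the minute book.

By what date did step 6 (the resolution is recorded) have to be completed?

Feb 27, 2005

Step 6 runs from Dec 27, 2004, when the certificate of approval is filed. 62 days after Dec 27, 2004 is Feb 27, 2005.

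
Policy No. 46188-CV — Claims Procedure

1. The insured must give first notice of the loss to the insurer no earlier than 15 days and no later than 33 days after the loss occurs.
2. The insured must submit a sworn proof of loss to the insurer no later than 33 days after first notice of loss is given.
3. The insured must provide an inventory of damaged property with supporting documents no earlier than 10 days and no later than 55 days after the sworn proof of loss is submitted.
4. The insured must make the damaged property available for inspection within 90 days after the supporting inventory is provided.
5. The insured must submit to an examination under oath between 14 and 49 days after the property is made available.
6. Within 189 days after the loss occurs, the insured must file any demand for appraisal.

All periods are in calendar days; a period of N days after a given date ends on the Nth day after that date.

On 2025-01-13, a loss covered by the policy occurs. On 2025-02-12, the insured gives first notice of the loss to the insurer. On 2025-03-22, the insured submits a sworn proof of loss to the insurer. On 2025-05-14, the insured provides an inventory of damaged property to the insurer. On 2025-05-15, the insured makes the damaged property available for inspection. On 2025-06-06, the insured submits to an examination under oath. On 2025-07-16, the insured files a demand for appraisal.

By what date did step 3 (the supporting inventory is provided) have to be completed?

Step 3 runs from 2025-03-22, when the sworn proof of loss is submitted. The window is 10–55 days after 2025-03-22; it closes on 2025-05-16.

2025-05-16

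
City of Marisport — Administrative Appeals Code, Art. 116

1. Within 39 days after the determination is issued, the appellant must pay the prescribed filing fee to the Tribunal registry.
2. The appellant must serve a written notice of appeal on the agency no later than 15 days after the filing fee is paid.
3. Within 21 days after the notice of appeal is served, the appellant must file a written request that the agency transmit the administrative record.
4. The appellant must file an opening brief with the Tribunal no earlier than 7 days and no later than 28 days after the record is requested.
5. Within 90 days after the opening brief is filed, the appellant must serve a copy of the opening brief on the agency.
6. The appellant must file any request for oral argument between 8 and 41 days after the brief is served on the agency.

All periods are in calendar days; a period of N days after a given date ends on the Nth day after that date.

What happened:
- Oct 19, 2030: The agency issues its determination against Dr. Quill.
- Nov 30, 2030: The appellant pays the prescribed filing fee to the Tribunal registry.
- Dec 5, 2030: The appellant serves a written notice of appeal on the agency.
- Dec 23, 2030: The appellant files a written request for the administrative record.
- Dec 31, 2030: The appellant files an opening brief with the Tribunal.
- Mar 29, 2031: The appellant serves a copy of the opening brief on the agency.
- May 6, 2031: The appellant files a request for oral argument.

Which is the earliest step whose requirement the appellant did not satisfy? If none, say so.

Step 1 — counting 39 days from Oct 19, 2030 (when the determination is issued) gives a deadline of Nov 27, 2030; done Nov 30, 2030 — 3 days late.
The analysis stops there.

Step 1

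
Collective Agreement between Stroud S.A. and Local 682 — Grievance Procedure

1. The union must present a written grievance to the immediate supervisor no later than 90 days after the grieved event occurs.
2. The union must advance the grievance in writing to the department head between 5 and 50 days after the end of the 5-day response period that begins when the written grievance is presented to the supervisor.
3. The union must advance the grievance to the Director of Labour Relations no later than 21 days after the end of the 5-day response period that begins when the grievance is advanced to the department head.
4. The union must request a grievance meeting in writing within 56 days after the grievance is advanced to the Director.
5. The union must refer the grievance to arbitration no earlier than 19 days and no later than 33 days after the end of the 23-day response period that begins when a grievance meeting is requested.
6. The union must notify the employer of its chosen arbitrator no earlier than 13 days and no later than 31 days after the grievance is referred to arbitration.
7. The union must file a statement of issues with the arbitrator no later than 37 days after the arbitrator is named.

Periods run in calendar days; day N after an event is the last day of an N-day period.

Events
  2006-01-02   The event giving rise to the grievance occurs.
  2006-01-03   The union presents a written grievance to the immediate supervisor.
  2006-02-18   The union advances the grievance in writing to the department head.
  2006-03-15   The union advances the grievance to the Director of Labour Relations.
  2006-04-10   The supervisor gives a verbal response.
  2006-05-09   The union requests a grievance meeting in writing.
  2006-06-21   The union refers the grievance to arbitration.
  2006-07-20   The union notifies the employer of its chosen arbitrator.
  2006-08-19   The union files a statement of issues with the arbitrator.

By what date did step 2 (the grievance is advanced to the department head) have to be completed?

The written grievance is presented to the supervisor on 2006-01-03; the 5-day response period therefore ends 2006-01-08, and step 2 runs from that date. The window is 5–50 days after 2006-01-08; it closes on 2006-02-27.

2006-02-27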